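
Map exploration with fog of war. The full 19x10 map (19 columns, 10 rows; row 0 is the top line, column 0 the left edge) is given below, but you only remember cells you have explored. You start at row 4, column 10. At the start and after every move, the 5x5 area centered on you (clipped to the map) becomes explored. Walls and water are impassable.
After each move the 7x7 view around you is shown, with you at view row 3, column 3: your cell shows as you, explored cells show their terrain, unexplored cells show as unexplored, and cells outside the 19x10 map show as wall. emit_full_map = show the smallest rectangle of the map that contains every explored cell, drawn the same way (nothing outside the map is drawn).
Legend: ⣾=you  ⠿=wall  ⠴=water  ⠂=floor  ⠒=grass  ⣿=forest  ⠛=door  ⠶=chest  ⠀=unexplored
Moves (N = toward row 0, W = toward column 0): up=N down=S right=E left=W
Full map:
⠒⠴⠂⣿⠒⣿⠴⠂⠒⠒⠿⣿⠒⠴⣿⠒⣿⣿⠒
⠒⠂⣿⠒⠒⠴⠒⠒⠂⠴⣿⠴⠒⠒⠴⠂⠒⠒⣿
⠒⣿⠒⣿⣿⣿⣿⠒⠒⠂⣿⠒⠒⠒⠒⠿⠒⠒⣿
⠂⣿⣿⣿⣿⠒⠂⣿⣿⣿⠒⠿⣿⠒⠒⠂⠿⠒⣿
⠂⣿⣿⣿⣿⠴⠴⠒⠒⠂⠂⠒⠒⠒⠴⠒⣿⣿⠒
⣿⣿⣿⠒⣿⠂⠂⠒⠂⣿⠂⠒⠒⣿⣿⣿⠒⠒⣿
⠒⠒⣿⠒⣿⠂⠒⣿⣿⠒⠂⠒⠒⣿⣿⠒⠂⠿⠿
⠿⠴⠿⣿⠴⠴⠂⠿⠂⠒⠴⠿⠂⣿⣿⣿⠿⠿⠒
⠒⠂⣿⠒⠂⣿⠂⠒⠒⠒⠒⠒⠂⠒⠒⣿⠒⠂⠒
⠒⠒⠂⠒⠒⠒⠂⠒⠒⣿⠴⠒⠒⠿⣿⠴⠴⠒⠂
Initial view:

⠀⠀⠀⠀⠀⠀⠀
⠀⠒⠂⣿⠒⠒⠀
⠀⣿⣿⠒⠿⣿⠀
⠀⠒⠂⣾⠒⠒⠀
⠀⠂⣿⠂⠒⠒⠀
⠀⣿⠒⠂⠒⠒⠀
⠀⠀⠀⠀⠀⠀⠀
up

⠀⠀⠀⠀⠀⠀⠀
⠀⠂⠴⣿⠴⠒⠀
⠀⠒⠂⣿⠒⠒⠀
⠀⣿⣿⣾⠿⣿⠀
⠀⠒⠂⠂⠒⠒⠀
⠀⠂⣿⠂⠒⠒⠀
⠀⣿⠒⠂⠒⠒⠀

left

⠀⠀⠀⠀⠀⠀⠀
⠀⠒⠂⠴⣿⠴⠒
⠀⠒⠒⠂⣿⠒⠒
⠀⣿⣿⣾⠒⠿⣿
⠀⠒⠒⠂⠂⠒⠒
⠀⠒⠂⣿⠂⠒⠒
⠀⠀⣿⠒⠂⠒⠒

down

⠀⠒⠂⠴⣿⠴⠒
⠀⠒⠒⠂⣿⠒⠒
⠀⣿⣿⣿⠒⠿⣿
⠀⠒⠒⣾⠂⠒⠒
⠀⠒⠂⣿⠂⠒⠒
⠀⣿⣿⠒⠂⠒⠒
⠀⠀⠀⠀⠀⠀⠀

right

⠒⠂⠴⣿⠴⠒⠀
⠒⠒⠂⣿⠒⠒⠀
⣿⣿⣿⠒⠿⣿⠀
⠒⠒⠂⣾⠒⠒⠀
⠒⠂⣿⠂⠒⠒⠀
⣿⣿⠒⠂⠒⠒⠀
⠀⠀⠀⠀⠀⠀⠀

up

⠀⠀⠀⠀⠀⠀⠀
⠒⠂⠴⣿⠴⠒⠀
⠒⠒⠂⣿⠒⠒⠀
⣿⣿⣿⣾⠿⣿⠀
⠒⠒⠂⠂⠒⠒⠀
⠒⠂⣿⠂⠒⠒⠀
⣿⣿⠒⠂⠒⠒⠀

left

⠀⠀⠀⠀⠀⠀⠀
⠀⠒⠂⠴⣿⠴⠒
⠀⠒⠒⠂⣿⠒⠒
⠀⣿⣿⣾⠒⠿⣿
⠀⠒⠒⠂⠂⠒⠒
⠀⠒⠂⣿⠂⠒⠒
⠀⣿⣿⠒⠂⠒⠒

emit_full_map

⠒⠂⠴⣿⠴⠒
⠒⠒⠂⣿⠒⠒
⣿⣿⣾⠒⠿⣿
⠒⠒⠂⠂⠒⠒
⠒⠂⣿⠂⠒⠒
⣿⣿⠒⠂⠒⠒

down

⠀⠒⠂⠴⣿⠴⠒
⠀⠒⠒⠂⣿⠒⠒
⠀⣿⣿⣿⠒⠿⣿
⠀⠒⠒⣾⠂⠒⠒
⠀⠒⠂⣿⠂⠒⠒
⠀⣿⣿⠒⠂⠒⠒
⠀⠀⠀⠀⠀⠀⠀

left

⠀⠀⠒⠂⠴⣿⠴
⠀⣿⠒⠒⠂⣿⠒
⠀⠂⣿⣿⣿⠒⠿
⠀⠴⠒⣾⠂⠂⠒
⠀⠂⠒⠂⣿⠂⠒
⠀⠒⣿⣿⠒⠂⠒
⠀⠀⠀⠀⠀⠀⠀

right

⠀⠒⠂⠴⣿⠴⠒
⣿⠒⠒⠂⣿⠒⠒
⠂⣿⣿⣿⠒⠿⣿
⠴⠒⠒⣾⠂⠒⠒
⠂⠒⠂⣿⠂⠒⠒
⠒⣿⣿⠒⠂⠒⠒
⠀⠀⠀⠀⠀⠀⠀

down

⣿⠒⠒⠂⣿⠒⠒
⠂⣿⣿⣿⠒⠿⣿
⠴⠒⠒⠂⠂⠒⠒
⠂⠒⠂⣾⠂⠒⠒
⠒⣿⣿⠒⠂⠒⠒
⠀⠿⠂⠒⠴⠿⠀
⠀⠀⠀⠀⠀⠀⠀

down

⠂⣿⣿⣿⠒⠿⣿
⠴⠒⠒⠂⠂⠒⠒
⠂⠒⠂⣿⠂⠒⠒
⠒⣿⣿⣾⠂⠒⠒
⠀⠿⠂⠒⠴⠿⠀
⠀⠒⠒⠒⠒⠒⠀
⠀⠀⠀⠀⠀⠀⠀

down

⠴⠒⠒⠂⠂⠒⠒
⠂⠒⠂⣿⠂⠒⠒
⠒⣿⣿⠒⠂⠒⠒
⠀⠿⠂⣾⠴⠿⠀
⠀⠒⠒⠒⠒⠒⠀
⠀⠒⠒⣿⠴⠒⠀
⠿⠿⠿⠿⠿⠿⠿

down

⠂⠒⠂⣿⠂⠒⠒
⠒⣿⣿⠒⠂⠒⠒
⠀⠿⠂⠒⠴⠿⠀
⠀⠒⠒⣾⠒⠒⠀
⠀⠒⠒⣿⠴⠒⠀
⠿⠿⠿⠿⠿⠿⠿
⠿⠿⠿⠿⠿⠿⠿

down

⠒⣿⣿⠒⠂⠒⠒
⠀⠿⠂⠒⠴⠿⠀
⠀⠒⠒⠒⠒⠒⠀
⠀⠒⠒⣾⠴⠒⠀
⠿⠿⠿⠿⠿⠿⠿
⠿⠿⠿⠿⠿⠿⠿
⠿⠿⠿⠿⠿⠿⠿

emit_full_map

⠀⠒⠂⠴⣿⠴⠒
⣿⠒⠒⠂⣿⠒⠒
⠂⣿⣿⣿⠒⠿⣿
⠴⠒⠒⠂⠂⠒⠒
⠂⠒⠂⣿⠂⠒⠒
⠒⣿⣿⠒⠂⠒⠒
⠀⠿⠂⠒⠴⠿⠀
⠀⠒⠒⠒⠒⠒⠀
⠀⠒⠒⣾⠴⠒⠀

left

⠀⠒⣿⣿⠒⠂⠒
⠀⠂⠿⠂⠒⠴⠿
⠀⠂⠒⠒⠒⠒⠒
⠀⠂⠒⣾⣿⠴⠒
⠿⠿⠿⠿⠿⠿⠿
⠿⠿⠿⠿⠿⠿⠿
⠿⠿⠿⠿⠿⠿⠿

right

⠒⣿⣿⠒⠂⠒⠒
⠂⠿⠂⠒⠴⠿⠀
⠂⠒⠒⠒⠒⠒⠀
⠂⠒⠒⣾⠴⠒⠀
⠿⠿⠿⠿⠿⠿⠿
⠿⠿⠿⠿⠿⠿⠿
⠿⠿⠿⠿⠿⠿⠿

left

⠀⠒⣿⣿⠒⠂⠒
⠀⠂⠿⠂⠒⠴⠿
⠀⠂⠒⠒⠒⠒⠒
⠀⠂⠒⣾⣿⠴⠒
⠿⠿⠿⠿⠿⠿⠿
⠿⠿⠿⠿⠿⠿⠿
⠿⠿⠿⠿⠿⠿⠿

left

⠀⠀⠒⣿⣿⠒⠂
⠀⠴⠂⠿⠂⠒⠴
⠀⣿⠂⠒⠒⠒⠒
⠀⠒⠂⣾⠒⣿⠴
⠿⠿⠿⠿⠿⠿⠿
⠿⠿⠿⠿⠿⠿⠿
⠿⠿⠿⠿⠿⠿⠿

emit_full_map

⠀⠀⠒⠂⠴⣿⠴⠒
⠀⣿⠒⠒⠂⣿⠒⠒
⠀⠂⣿⣿⣿⠒⠿⣿
⠀⠴⠒⠒⠂⠂⠒⠒
⠀⠂⠒⠂⣿⠂⠒⠒
⠀⠒⣿⣿⠒⠂⠒⠒
⠴⠂⠿⠂⠒⠴⠿⠀
⣿⠂⠒⠒⠒⠒⠒⠀
⠒⠂⣾⠒⣿⠴⠒⠀


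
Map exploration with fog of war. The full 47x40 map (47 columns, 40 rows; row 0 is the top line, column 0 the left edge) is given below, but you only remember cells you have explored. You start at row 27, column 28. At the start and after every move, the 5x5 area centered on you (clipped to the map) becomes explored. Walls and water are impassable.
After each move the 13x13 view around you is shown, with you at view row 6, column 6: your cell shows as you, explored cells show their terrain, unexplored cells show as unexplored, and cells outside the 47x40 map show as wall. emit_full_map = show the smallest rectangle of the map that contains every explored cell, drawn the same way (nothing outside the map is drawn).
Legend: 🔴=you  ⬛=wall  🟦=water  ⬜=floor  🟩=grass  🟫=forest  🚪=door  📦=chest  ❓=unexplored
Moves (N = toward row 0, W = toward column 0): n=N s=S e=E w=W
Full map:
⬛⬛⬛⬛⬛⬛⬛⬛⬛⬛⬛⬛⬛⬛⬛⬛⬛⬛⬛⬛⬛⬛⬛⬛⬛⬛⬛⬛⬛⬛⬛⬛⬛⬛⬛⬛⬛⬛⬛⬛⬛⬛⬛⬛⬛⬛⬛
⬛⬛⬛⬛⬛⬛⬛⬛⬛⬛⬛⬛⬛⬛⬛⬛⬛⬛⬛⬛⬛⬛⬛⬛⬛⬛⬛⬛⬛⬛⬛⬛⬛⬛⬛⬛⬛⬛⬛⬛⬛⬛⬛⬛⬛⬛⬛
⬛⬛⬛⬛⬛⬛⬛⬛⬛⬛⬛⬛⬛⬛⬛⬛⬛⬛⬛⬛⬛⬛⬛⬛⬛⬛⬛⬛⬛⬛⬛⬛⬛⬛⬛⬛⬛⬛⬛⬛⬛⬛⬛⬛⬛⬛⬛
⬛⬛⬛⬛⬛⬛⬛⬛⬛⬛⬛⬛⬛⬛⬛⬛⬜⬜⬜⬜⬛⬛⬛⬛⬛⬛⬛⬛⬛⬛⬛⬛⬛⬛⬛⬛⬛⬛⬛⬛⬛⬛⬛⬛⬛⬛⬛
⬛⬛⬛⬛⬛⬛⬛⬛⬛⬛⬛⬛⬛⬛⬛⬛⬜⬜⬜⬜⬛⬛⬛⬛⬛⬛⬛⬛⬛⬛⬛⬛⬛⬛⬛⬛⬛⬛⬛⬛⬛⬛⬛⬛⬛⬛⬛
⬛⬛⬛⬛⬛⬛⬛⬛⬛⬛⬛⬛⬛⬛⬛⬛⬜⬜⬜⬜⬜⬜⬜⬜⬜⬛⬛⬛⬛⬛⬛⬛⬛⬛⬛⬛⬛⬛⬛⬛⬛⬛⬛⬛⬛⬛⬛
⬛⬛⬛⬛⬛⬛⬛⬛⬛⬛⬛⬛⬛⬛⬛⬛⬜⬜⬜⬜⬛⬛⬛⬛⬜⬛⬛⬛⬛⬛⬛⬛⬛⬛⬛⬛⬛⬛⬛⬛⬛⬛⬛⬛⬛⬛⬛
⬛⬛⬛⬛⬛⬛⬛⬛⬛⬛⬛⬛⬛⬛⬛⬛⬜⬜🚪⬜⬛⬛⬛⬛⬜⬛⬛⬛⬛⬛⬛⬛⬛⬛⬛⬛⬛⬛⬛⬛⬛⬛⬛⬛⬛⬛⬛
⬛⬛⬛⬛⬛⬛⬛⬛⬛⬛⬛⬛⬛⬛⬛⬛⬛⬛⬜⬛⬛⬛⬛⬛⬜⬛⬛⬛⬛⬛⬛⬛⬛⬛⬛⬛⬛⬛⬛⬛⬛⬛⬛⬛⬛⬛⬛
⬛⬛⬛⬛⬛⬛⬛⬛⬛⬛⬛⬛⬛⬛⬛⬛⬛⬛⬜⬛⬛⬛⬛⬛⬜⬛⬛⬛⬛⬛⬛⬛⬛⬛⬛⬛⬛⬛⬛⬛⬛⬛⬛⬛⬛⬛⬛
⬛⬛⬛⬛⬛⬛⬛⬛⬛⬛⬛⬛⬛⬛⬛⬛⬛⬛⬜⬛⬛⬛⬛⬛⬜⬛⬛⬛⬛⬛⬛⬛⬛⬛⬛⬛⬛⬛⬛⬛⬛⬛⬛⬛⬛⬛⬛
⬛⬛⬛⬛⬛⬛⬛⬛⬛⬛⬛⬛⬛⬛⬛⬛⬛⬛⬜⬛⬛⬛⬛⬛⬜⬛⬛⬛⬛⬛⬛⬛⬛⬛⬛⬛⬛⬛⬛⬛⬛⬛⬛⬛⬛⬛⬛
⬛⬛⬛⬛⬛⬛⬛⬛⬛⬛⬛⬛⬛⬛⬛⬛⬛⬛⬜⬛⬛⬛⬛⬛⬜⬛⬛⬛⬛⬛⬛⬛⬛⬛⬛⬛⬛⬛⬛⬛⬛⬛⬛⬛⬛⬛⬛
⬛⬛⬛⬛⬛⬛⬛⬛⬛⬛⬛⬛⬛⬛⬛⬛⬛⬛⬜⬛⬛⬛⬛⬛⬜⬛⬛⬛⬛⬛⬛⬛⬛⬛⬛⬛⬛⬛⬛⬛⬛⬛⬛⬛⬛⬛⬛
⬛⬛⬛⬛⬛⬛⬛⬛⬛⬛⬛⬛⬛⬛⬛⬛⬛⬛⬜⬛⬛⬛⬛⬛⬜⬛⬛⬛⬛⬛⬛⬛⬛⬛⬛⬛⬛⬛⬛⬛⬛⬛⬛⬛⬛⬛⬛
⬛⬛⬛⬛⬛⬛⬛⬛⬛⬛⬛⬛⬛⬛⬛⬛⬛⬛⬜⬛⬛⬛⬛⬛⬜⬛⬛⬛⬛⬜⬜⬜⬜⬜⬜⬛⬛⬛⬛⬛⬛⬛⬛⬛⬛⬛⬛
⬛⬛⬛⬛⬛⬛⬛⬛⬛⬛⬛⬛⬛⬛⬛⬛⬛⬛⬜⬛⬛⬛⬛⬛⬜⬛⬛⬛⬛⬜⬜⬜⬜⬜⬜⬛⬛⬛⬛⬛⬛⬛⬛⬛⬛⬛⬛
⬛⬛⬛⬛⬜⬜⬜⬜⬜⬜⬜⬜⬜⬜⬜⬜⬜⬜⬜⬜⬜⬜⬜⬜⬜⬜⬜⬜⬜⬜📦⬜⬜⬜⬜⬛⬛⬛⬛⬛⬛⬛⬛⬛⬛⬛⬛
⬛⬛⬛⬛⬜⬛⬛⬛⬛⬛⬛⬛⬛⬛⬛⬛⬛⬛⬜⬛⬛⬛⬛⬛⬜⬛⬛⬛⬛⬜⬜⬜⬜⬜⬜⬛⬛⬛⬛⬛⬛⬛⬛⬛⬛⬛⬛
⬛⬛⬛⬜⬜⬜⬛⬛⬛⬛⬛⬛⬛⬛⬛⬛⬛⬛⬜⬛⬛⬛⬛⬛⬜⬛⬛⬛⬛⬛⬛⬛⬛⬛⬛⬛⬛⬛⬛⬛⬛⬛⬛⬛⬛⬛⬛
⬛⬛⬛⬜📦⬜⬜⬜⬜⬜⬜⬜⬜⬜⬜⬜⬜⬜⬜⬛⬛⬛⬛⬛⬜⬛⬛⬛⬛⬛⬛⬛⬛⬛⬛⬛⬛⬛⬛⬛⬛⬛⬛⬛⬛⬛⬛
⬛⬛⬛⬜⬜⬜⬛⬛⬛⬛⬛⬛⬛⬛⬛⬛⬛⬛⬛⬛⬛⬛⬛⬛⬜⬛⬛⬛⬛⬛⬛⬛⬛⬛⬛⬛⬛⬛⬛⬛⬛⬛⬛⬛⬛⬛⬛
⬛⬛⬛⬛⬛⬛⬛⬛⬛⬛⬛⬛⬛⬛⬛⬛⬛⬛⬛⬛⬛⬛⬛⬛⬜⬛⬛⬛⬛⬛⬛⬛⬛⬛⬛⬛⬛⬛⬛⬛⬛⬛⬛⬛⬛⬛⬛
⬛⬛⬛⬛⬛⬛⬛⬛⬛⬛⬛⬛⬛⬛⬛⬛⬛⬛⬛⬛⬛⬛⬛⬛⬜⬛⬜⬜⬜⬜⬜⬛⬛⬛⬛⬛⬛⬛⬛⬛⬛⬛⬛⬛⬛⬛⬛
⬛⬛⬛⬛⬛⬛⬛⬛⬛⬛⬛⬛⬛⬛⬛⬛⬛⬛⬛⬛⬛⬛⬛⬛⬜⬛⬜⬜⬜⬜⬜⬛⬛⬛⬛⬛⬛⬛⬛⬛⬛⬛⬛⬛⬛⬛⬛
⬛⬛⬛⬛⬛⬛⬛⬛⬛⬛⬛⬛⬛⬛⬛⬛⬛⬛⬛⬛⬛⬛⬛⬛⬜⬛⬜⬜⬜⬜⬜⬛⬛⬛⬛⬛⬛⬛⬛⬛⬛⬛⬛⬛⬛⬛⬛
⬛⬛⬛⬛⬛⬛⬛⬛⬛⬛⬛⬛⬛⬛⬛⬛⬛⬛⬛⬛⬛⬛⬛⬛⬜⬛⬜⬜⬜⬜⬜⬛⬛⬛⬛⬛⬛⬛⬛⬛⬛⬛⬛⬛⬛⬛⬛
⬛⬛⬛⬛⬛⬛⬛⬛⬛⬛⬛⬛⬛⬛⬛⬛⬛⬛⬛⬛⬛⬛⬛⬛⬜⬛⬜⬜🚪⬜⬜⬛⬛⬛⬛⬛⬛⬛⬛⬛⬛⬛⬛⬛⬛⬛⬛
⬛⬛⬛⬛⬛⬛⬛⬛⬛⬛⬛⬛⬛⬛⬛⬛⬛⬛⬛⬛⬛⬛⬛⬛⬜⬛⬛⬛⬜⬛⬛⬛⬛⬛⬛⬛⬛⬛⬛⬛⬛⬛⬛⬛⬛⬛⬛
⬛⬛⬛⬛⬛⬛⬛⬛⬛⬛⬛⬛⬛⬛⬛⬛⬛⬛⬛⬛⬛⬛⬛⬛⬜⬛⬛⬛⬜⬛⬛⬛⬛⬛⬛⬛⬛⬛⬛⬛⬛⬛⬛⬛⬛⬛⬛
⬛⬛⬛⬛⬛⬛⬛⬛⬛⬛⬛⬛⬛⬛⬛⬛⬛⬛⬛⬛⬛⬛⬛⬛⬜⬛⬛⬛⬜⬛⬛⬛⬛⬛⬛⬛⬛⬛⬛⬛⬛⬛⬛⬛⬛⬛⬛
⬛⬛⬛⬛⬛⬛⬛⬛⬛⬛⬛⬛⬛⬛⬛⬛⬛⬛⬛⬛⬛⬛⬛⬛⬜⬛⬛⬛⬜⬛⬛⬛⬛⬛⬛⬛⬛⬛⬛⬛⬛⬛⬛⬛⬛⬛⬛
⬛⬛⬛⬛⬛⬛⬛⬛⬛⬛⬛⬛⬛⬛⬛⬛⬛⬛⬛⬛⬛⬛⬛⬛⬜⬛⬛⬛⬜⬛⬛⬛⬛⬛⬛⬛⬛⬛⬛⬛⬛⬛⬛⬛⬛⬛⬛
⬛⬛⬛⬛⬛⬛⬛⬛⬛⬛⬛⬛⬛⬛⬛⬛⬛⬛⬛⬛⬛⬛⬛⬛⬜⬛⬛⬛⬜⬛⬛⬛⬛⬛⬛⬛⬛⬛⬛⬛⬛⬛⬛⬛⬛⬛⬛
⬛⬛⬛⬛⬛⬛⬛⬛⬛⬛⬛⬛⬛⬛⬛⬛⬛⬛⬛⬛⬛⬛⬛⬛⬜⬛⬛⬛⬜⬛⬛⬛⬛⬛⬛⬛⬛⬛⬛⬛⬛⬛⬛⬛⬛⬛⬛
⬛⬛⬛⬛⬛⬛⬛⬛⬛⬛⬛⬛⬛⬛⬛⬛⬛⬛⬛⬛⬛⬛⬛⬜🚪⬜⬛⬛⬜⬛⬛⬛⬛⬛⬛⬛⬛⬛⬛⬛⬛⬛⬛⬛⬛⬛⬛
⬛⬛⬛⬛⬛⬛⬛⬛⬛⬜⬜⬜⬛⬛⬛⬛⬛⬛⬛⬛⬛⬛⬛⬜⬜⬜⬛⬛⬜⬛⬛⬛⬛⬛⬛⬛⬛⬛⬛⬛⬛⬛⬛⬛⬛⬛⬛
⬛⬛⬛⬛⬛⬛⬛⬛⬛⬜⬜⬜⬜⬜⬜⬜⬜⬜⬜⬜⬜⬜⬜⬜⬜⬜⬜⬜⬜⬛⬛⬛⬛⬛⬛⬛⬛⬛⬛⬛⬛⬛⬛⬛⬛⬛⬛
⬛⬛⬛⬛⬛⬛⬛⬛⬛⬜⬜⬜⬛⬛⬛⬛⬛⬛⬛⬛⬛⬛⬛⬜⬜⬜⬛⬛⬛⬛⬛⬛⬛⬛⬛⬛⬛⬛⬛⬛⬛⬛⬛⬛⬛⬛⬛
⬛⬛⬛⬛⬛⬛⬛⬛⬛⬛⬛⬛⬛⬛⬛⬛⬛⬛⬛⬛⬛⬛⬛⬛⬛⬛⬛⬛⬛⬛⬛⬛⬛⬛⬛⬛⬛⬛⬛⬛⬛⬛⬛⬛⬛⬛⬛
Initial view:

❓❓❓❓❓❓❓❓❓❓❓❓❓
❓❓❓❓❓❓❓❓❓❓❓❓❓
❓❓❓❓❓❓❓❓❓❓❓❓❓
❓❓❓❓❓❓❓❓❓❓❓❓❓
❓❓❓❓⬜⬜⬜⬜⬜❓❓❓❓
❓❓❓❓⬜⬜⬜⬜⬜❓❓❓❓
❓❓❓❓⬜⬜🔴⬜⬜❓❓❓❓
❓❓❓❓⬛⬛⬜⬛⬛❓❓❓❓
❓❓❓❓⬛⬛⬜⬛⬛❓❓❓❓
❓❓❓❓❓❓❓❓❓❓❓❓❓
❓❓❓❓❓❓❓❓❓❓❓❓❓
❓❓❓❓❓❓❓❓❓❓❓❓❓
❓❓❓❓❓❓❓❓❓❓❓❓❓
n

❓❓❓❓❓❓❓❓❓❓❓❓❓
❓❓❓❓❓❓❓❓❓❓❓❓❓
❓❓❓❓❓❓❓❓❓❓❓❓❓
❓❓❓❓❓❓❓❓❓❓❓❓❓
❓❓❓❓⬜⬜⬜⬜⬜❓❓❓❓
❓❓❓❓⬜⬜⬜⬜⬜❓❓❓❓
❓❓❓❓⬜⬜🔴⬜⬜❓❓❓❓
❓❓❓❓⬜⬜🚪⬜⬜❓❓❓❓
❓❓❓❓⬛⬛⬜⬛⬛❓❓❓❓
❓❓❓❓⬛⬛⬜⬛⬛❓❓❓❓
❓❓❓❓❓❓❓❓❓❓❓❓❓
❓❓❓❓❓❓❓❓❓❓❓❓❓
❓❓❓❓❓❓❓❓❓❓❓❓❓

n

❓❓❓❓❓❓❓❓❓❓❓❓❓
❓❓❓❓❓❓❓❓❓❓❓❓❓
❓❓❓❓❓❓❓❓❓❓❓❓❓
❓❓❓❓❓❓❓❓❓❓❓❓❓
❓❓❓❓⬜⬜⬜⬜⬜❓❓❓❓
❓❓❓❓⬜⬜⬜⬜⬜❓❓❓❓
❓❓❓❓⬜⬜🔴⬜⬜❓❓❓❓
❓❓❓❓⬜⬜⬜⬜⬜❓❓❓❓
❓❓❓❓⬜⬜🚪⬜⬜❓❓❓❓
❓❓❓❓⬛⬛⬜⬛⬛❓❓❓❓
❓❓❓❓⬛⬛⬜⬛⬛❓❓❓❓
❓❓❓❓❓❓❓❓❓❓❓❓❓
❓❓❓❓❓❓❓❓❓❓❓❓❓

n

❓❓❓❓❓❓❓❓❓❓❓❓❓
❓❓❓❓❓❓❓❓❓❓❓❓❓
❓❓❓❓❓❓❓❓❓❓❓❓❓
❓❓❓❓❓❓❓❓❓❓❓❓❓
❓❓❓❓⬛⬛⬛⬛⬛❓❓❓❓
❓❓❓❓⬜⬜⬜⬜⬜❓❓❓❓
❓❓❓❓⬜⬜🔴⬜⬜❓❓❓❓
❓❓❓❓⬜⬜⬜⬜⬜❓❓❓❓
❓❓❓❓⬜⬜⬜⬜⬜❓❓❓❓
❓❓❓❓⬜⬜🚪⬜⬜❓❓❓❓
❓❓❓❓⬛⬛⬜⬛⬛❓❓❓❓
❓❓❓❓⬛⬛⬜⬛⬛❓❓❓❓
❓❓❓❓❓❓❓❓❓❓❓❓❓

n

❓❓❓❓❓❓❓❓❓❓❓❓❓
❓❓❓❓❓❓❓❓❓❓❓❓❓
❓❓❓❓❓❓❓❓❓❓❓❓❓
❓❓❓❓❓❓❓❓❓❓❓❓❓
❓❓❓❓⬛⬛⬛⬛⬛❓❓❓❓
❓❓❓❓⬛⬛⬛⬛⬛❓❓❓❓
❓❓❓❓⬜⬜🔴⬜⬜❓❓❓❓
❓❓❓❓⬜⬜⬜⬜⬜❓❓❓❓
❓❓❓❓⬜⬜⬜⬜⬜❓❓❓❓
❓❓❓❓⬜⬜⬜⬜⬜❓❓❓❓
❓❓❓❓⬜⬜🚪⬜⬜❓❓❓❓
❓❓❓❓⬛⬛⬜⬛⬛❓❓❓❓
❓❓❓❓⬛⬛⬜⬛⬛❓❓❓❓

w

❓❓❓❓❓❓❓❓❓❓❓❓❓
❓❓❓❓❓❓❓❓❓❓❓❓❓
❓❓❓❓❓❓❓❓❓❓❓❓❓
❓❓❓❓❓❓❓❓❓❓❓❓❓
❓❓❓❓⬛⬛⬛⬛⬛⬛❓❓❓
❓❓❓❓⬛⬛⬛⬛⬛⬛❓❓❓
❓❓❓❓⬛⬜🔴⬜⬜⬜❓❓❓
❓❓❓❓⬛⬜⬜⬜⬜⬜❓❓❓
❓❓❓❓⬛⬜⬜⬜⬜⬜❓❓❓
❓❓❓❓❓⬜⬜⬜⬜⬜❓❓❓
❓❓❓❓❓⬜⬜🚪⬜⬜❓❓❓
❓❓❓❓❓⬛⬛⬜⬛⬛❓❓❓
❓❓❓❓❓⬛⬛⬜⬛⬛❓❓❓

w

❓❓❓❓❓❓❓❓❓❓❓❓❓
❓❓❓❓❓❓❓❓❓❓❓❓❓
❓❓❓❓❓❓❓❓❓❓❓❓❓
❓❓❓❓❓❓❓❓❓❓❓❓❓
❓❓❓❓⬜⬛⬛⬛⬛⬛⬛❓❓
❓❓❓❓⬜⬛⬛⬛⬛⬛⬛❓❓
❓❓❓❓⬜⬛🔴⬜⬜⬜⬜❓❓
❓❓❓❓⬜⬛⬜⬜⬜⬜⬜❓❓
❓❓❓❓⬜⬛⬜⬜⬜⬜⬜❓❓
❓❓❓❓❓❓⬜⬜⬜⬜⬜❓❓
❓❓❓❓❓❓⬜⬜🚪⬜⬜❓❓
❓❓❓❓❓❓⬛⬛⬜⬛⬛❓❓
❓❓❓❓❓❓⬛⬛⬜⬛⬛❓❓

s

❓❓❓❓❓❓❓❓❓❓❓❓❓
❓❓❓❓❓❓❓❓❓❓❓❓❓
❓❓❓❓❓❓❓❓❓❓❓❓❓
❓❓❓❓⬜⬛⬛⬛⬛⬛⬛❓❓
❓❓❓❓⬜⬛⬛⬛⬛⬛⬛❓❓
❓❓❓❓⬜⬛⬜⬜⬜⬜⬜❓❓
❓❓❓❓⬜⬛🔴⬜⬜⬜⬜❓❓
❓❓❓❓⬜⬛⬜⬜⬜⬜⬜❓❓
❓❓❓❓⬜⬛⬜⬜⬜⬜⬜❓❓
❓❓❓❓❓❓⬜⬜🚪⬜⬜❓❓
❓❓❓❓❓❓⬛⬛⬜⬛⬛❓❓
❓❓❓❓❓❓⬛⬛⬜⬛⬛❓❓
❓❓❓❓❓❓❓❓❓❓❓❓❓

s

❓❓❓❓❓❓❓❓❓❓❓❓❓
❓❓❓❓❓❓❓❓❓❓❓❓❓
❓❓❓❓⬜⬛⬛⬛⬛⬛⬛❓❓
❓❓❓❓⬜⬛⬛⬛⬛⬛⬛❓❓
❓❓❓❓⬜⬛⬜⬜⬜⬜⬜❓❓
❓❓❓❓⬜⬛⬜⬜⬜⬜⬜❓❓
❓❓❓❓⬜⬛🔴⬜⬜⬜⬜❓❓
❓❓❓❓⬜⬛⬜⬜⬜⬜⬜❓❓
❓❓❓❓⬜⬛⬜⬜🚪⬜⬜❓❓
❓❓❓❓❓❓⬛⬛⬜⬛⬛❓❓
❓❓❓❓❓❓⬛⬛⬜⬛⬛❓❓
❓❓❓❓❓❓❓❓❓❓❓❓❓
❓❓❓❓❓❓❓❓❓❓❓❓❓

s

❓❓❓❓❓❓❓❓❓❓❓❓❓
❓❓❓❓⬜⬛⬛⬛⬛⬛⬛❓❓
❓❓❓❓⬜⬛⬛⬛⬛⬛⬛❓❓
❓❓❓❓⬜⬛⬜⬜⬜⬜⬜❓❓
❓❓❓❓⬜⬛⬜⬜⬜⬜⬜❓❓
❓❓❓❓⬜⬛⬜⬜⬜⬜⬜❓❓
❓❓❓❓⬜⬛🔴⬜⬜⬜⬜❓❓
❓❓❓❓⬜⬛⬜⬜🚪⬜⬜❓❓
❓❓❓❓⬜⬛⬛⬛⬜⬛⬛❓❓
❓❓❓❓❓❓⬛⬛⬜⬛⬛❓❓
❓❓❓❓❓❓❓❓❓❓❓❓❓
❓❓❓❓❓❓❓❓❓❓❓❓❓
❓❓❓❓❓❓❓❓❓❓❓❓❓

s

❓❓❓❓⬜⬛⬛⬛⬛⬛⬛❓❓
❓❓❓❓⬜⬛⬛⬛⬛⬛⬛❓❓
❓❓❓❓⬜⬛⬜⬜⬜⬜⬜❓❓
❓❓❓❓⬜⬛⬜⬜⬜⬜⬜❓❓
❓❓❓❓⬜⬛⬜⬜⬜⬜⬜❓❓
❓❓❓❓⬜⬛⬜⬜⬜⬜⬜❓❓
❓❓❓❓⬜⬛🔴⬜🚪⬜⬜❓❓
❓❓❓❓⬜⬛⬛⬛⬜⬛⬛❓❓
❓❓❓❓⬜⬛⬛⬛⬜⬛⬛❓❓
❓❓❓❓❓❓❓❓❓❓❓❓❓
❓❓❓❓❓❓❓❓❓❓❓❓❓
❓❓❓❓❓❓❓❓❓❓❓❓❓
❓❓❓❓❓❓❓❓❓❓❓❓❓

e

❓❓❓⬜⬛⬛⬛⬛⬛⬛❓❓❓
❓❓❓⬜⬛⬛⬛⬛⬛⬛❓❓❓
❓❓❓⬜⬛⬜⬜⬜⬜⬜❓❓❓
❓❓❓⬜⬛⬜⬜⬜⬜⬜❓❓❓
❓❓❓⬜⬛⬜⬜⬜⬜⬜❓❓❓
❓❓❓⬜⬛⬜⬜⬜⬜⬜❓❓❓
❓❓❓⬜⬛⬜🔴🚪⬜⬜❓❓❓
❓❓❓⬜⬛⬛⬛⬜⬛⬛❓❓❓
❓❓❓⬜⬛⬛⬛⬜⬛⬛❓❓❓
❓❓❓❓❓❓❓❓❓❓❓❓❓
❓❓❓❓❓❓❓❓❓❓❓❓❓
❓❓❓❓❓❓❓❓❓❓❓❓❓
❓❓❓❓❓❓❓❓❓❓❓❓❓

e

❓❓⬜⬛⬛⬛⬛⬛⬛❓❓❓❓
❓❓⬜⬛⬛⬛⬛⬛⬛❓❓❓❓
❓❓⬜⬛⬜⬜⬜⬜⬜❓❓❓❓
❓❓⬜⬛⬜⬜⬜⬜⬜❓❓❓❓
❓❓⬜⬛⬜⬜⬜⬜⬜❓❓❓❓
❓❓⬜⬛⬜⬜⬜⬜⬜❓❓❓❓
❓❓⬜⬛⬜⬜🔴⬜⬜❓❓❓❓
❓❓⬜⬛⬛⬛⬜⬛⬛❓❓❓❓
❓❓⬜⬛⬛⬛⬜⬛⬛❓❓❓❓
❓❓❓❓❓❓❓❓❓❓❓❓❓
❓❓❓❓❓❓❓❓❓❓❓❓❓
❓❓❓❓❓❓❓❓❓❓❓❓❓
❓❓❓❓❓❓❓❓❓❓❓❓❓

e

❓⬜⬛⬛⬛⬛⬛⬛❓❓❓❓❓
❓⬜⬛⬛⬛⬛⬛⬛❓❓❓❓❓
❓⬜⬛⬜⬜⬜⬜⬜❓❓❓❓❓
❓⬜⬛⬜⬜⬜⬜⬜❓❓❓❓❓
❓⬜⬛⬜⬜⬜⬜⬜⬛❓❓❓❓
❓⬜⬛⬜⬜⬜⬜⬜⬛❓❓❓❓
❓⬜⬛⬜⬜🚪🔴⬜⬛❓❓❓❓
❓⬜⬛⬛⬛⬜⬛⬛⬛❓❓❓❓
❓⬜⬛⬛⬛⬜⬛⬛⬛❓❓❓❓
❓❓❓❓❓❓❓❓❓❓❓❓❓
❓❓❓❓❓❓❓❓❓❓❓❓❓
❓❓❓❓❓❓❓❓❓❓❓❓❓
❓❓❓❓❓❓❓❓❓❓❓❓❓

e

⬜⬛⬛⬛⬛⬛⬛❓❓❓❓❓❓
⬜⬛⬛⬛⬛⬛⬛❓❓❓❓❓❓
⬜⬛⬜⬜⬜⬜⬜❓❓❓❓❓❓
⬜⬛⬜⬜⬜⬜⬜❓❓❓❓❓❓
⬜⬛⬜⬜⬜⬜⬜⬛⬛❓❓❓❓
⬜⬛⬜⬜⬜⬜⬜⬛⬛❓❓❓❓
⬜⬛⬜⬜🚪⬜🔴⬛⬛❓❓❓❓
⬜⬛⬛⬛⬜⬛⬛⬛⬛❓❓❓❓
⬜⬛⬛⬛⬜⬛⬛⬛⬛❓❓❓❓
❓❓❓❓❓❓❓❓❓❓❓❓❓
❓❓❓❓❓❓❓❓❓❓❓❓❓
❓❓❓❓❓❓❓❓❓❓❓❓❓
❓❓❓❓❓❓❓❓❓❓❓❓❓

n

❓❓❓❓❓❓❓❓❓❓❓❓❓
⬜⬛⬛⬛⬛⬛⬛❓❓❓❓❓❓
⬜⬛⬛⬛⬛⬛⬛❓❓❓❓❓❓
⬜⬛⬜⬜⬜⬜⬜❓❓❓❓❓❓
⬜⬛⬜⬜⬜⬜⬜⬛⬛❓❓❓❓
⬜⬛⬜⬜⬜⬜⬜⬛⬛❓❓❓❓
⬜⬛⬜⬜⬜⬜🔴⬛⬛❓❓❓❓
⬜⬛⬜⬜🚪⬜⬜⬛⬛❓❓❓❓
⬜⬛⬛⬛⬜⬛⬛⬛⬛❓❓❓❓
⬜⬛⬛⬛⬜⬛⬛⬛⬛❓❓❓❓
❓❓❓❓❓❓❓❓❓❓❓❓❓
❓❓❓❓❓❓❓❓❓❓❓❓❓
❓❓❓❓❓❓❓❓❓❓❓❓❓

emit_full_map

⬜⬛⬛⬛⬛⬛⬛❓❓
⬜⬛⬛⬛⬛⬛⬛❓❓
⬜⬛⬜⬜⬜⬜⬜❓❓
⬜⬛⬜⬜⬜⬜⬜⬛⬛
⬜⬛⬜⬜⬜⬜⬜⬛⬛
⬜⬛⬜⬜⬜⬜🔴⬛⬛
⬜⬛⬜⬜🚪⬜⬜⬛⬛
⬜⬛⬛⬛⬜⬛⬛⬛⬛
⬜⬛⬛⬛⬜⬛⬛⬛⬛

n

❓❓❓❓❓❓❓❓❓❓❓❓❓
❓❓❓❓❓❓❓❓❓❓❓❓❓
⬜⬛⬛⬛⬛⬛⬛❓❓❓❓❓❓
⬜⬛⬛⬛⬛⬛⬛❓❓❓❓❓❓
⬜⬛⬜⬜⬜⬜⬜⬛⬛❓❓❓❓
⬜⬛⬜⬜⬜⬜⬜⬛⬛❓❓❓❓
⬜⬛⬜⬜⬜⬜🔴⬛⬛❓❓❓❓
⬜⬛⬜⬜⬜⬜⬜⬛⬛❓❓❓❓
⬜⬛⬜⬜🚪⬜⬜⬛⬛❓❓❓❓
⬜⬛⬛⬛⬜⬛⬛⬛⬛❓❓❓❓
⬜⬛⬛⬛⬜⬛⬛⬛⬛❓❓❓❓
❓❓❓❓❓❓❓❓❓❓❓❓❓
❓❓❓❓❓❓❓❓❓❓❓❓❓

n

❓❓❓❓❓❓❓❓❓❓❓❓❓
❓❓❓❓❓❓❓❓❓❓❓❓❓
❓❓❓❓❓❓❓❓❓❓❓❓❓
⬜⬛⬛⬛⬛⬛⬛❓❓❓❓❓❓
⬜⬛⬛⬛⬛⬛⬛⬛⬛❓❓❓❓
⬜⬛⬜⬜⬜⬜⬜⬛⬛❓❓❓❓
⬜⬛⬜⬜⬜⬜🔴⬛⬛❓❓❓❓
⬜⬛⬜⬜⬜⬜⬜⬛⬛❓❓❓❓
⬜⬛⬜⬜⬜⬜⬜⬛⬛❓❓❓❓
⬜⬛⬜⬜🚪⬜⬜⬛⬛❓❓❓❓
⬜⬛⬛⬛⬜⬛⬛⬛⬛❓❓❓❓
⬜⬛⬛⬛⬜⬛⬛⬛⬛❓❓❓❓
❓❓❓❓❓❓❓❓❓❓❓❓❓

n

❓❓❓❓❓❓❓❓❓❓❓❓❓
❓❓❓❓❓❓❓❓❓❓❓❓❓
❓❓❓❓❓❓❓❓❓❓❓❓❓
❓❓❓❓❓❓❓❓❓❓❓❓❓
⬜⬛⬛⬛⬛⬛⬛⬛⬛❓❓❓❓
⬜⬛⬛⬛⬛⬛⬛⬛⬛❓❓❓❓
⬜⬛⬜⬜⬜⬜🔴⬛⬛❓❓❓❓
⬜⬛⬜⬜⬜⬜⬜⬛⬛❓❓❓❓
⬜⬛⬜⬜⬜⬜⬜⬛⬛❓❓❓❓
⬜⬛⬜⬜⬜⬜⬜⬛⬛❓❓❓❓
⬜⬛⬜⬜🚪⬜⬜⬛⬛❓❓❓❓
⬜⬛⬛⬛⬜⬛⬛⬛⬛❓❓❓❓
⬜⬛⬛⬛⬜⬛⬛⬛⬛❓❓❓❓

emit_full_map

⬜⬛⬛⬛⬛⬛⬛⬛⬛
⬜⬛⬛⬛⬛⬛⬛⬛⬛
⬜⬛⬜⬜⬜⬜🔴⬛⬛
⬜⬛⬜⬜⬜⬜⬜⬛⬛
⬜⬛⬜⬜⬜⬜⬜⬛⬛
⬜⬛⬜⬜⬜⬜⬜⬛⬛
⬜⬛⬜⬜🚪⬜⬜⬛⬛
⬜⬛⬛⬛⬜⬛⬛⬛⬛
⬜⬛⬛⬛⬜⬛⬛⬛⬛


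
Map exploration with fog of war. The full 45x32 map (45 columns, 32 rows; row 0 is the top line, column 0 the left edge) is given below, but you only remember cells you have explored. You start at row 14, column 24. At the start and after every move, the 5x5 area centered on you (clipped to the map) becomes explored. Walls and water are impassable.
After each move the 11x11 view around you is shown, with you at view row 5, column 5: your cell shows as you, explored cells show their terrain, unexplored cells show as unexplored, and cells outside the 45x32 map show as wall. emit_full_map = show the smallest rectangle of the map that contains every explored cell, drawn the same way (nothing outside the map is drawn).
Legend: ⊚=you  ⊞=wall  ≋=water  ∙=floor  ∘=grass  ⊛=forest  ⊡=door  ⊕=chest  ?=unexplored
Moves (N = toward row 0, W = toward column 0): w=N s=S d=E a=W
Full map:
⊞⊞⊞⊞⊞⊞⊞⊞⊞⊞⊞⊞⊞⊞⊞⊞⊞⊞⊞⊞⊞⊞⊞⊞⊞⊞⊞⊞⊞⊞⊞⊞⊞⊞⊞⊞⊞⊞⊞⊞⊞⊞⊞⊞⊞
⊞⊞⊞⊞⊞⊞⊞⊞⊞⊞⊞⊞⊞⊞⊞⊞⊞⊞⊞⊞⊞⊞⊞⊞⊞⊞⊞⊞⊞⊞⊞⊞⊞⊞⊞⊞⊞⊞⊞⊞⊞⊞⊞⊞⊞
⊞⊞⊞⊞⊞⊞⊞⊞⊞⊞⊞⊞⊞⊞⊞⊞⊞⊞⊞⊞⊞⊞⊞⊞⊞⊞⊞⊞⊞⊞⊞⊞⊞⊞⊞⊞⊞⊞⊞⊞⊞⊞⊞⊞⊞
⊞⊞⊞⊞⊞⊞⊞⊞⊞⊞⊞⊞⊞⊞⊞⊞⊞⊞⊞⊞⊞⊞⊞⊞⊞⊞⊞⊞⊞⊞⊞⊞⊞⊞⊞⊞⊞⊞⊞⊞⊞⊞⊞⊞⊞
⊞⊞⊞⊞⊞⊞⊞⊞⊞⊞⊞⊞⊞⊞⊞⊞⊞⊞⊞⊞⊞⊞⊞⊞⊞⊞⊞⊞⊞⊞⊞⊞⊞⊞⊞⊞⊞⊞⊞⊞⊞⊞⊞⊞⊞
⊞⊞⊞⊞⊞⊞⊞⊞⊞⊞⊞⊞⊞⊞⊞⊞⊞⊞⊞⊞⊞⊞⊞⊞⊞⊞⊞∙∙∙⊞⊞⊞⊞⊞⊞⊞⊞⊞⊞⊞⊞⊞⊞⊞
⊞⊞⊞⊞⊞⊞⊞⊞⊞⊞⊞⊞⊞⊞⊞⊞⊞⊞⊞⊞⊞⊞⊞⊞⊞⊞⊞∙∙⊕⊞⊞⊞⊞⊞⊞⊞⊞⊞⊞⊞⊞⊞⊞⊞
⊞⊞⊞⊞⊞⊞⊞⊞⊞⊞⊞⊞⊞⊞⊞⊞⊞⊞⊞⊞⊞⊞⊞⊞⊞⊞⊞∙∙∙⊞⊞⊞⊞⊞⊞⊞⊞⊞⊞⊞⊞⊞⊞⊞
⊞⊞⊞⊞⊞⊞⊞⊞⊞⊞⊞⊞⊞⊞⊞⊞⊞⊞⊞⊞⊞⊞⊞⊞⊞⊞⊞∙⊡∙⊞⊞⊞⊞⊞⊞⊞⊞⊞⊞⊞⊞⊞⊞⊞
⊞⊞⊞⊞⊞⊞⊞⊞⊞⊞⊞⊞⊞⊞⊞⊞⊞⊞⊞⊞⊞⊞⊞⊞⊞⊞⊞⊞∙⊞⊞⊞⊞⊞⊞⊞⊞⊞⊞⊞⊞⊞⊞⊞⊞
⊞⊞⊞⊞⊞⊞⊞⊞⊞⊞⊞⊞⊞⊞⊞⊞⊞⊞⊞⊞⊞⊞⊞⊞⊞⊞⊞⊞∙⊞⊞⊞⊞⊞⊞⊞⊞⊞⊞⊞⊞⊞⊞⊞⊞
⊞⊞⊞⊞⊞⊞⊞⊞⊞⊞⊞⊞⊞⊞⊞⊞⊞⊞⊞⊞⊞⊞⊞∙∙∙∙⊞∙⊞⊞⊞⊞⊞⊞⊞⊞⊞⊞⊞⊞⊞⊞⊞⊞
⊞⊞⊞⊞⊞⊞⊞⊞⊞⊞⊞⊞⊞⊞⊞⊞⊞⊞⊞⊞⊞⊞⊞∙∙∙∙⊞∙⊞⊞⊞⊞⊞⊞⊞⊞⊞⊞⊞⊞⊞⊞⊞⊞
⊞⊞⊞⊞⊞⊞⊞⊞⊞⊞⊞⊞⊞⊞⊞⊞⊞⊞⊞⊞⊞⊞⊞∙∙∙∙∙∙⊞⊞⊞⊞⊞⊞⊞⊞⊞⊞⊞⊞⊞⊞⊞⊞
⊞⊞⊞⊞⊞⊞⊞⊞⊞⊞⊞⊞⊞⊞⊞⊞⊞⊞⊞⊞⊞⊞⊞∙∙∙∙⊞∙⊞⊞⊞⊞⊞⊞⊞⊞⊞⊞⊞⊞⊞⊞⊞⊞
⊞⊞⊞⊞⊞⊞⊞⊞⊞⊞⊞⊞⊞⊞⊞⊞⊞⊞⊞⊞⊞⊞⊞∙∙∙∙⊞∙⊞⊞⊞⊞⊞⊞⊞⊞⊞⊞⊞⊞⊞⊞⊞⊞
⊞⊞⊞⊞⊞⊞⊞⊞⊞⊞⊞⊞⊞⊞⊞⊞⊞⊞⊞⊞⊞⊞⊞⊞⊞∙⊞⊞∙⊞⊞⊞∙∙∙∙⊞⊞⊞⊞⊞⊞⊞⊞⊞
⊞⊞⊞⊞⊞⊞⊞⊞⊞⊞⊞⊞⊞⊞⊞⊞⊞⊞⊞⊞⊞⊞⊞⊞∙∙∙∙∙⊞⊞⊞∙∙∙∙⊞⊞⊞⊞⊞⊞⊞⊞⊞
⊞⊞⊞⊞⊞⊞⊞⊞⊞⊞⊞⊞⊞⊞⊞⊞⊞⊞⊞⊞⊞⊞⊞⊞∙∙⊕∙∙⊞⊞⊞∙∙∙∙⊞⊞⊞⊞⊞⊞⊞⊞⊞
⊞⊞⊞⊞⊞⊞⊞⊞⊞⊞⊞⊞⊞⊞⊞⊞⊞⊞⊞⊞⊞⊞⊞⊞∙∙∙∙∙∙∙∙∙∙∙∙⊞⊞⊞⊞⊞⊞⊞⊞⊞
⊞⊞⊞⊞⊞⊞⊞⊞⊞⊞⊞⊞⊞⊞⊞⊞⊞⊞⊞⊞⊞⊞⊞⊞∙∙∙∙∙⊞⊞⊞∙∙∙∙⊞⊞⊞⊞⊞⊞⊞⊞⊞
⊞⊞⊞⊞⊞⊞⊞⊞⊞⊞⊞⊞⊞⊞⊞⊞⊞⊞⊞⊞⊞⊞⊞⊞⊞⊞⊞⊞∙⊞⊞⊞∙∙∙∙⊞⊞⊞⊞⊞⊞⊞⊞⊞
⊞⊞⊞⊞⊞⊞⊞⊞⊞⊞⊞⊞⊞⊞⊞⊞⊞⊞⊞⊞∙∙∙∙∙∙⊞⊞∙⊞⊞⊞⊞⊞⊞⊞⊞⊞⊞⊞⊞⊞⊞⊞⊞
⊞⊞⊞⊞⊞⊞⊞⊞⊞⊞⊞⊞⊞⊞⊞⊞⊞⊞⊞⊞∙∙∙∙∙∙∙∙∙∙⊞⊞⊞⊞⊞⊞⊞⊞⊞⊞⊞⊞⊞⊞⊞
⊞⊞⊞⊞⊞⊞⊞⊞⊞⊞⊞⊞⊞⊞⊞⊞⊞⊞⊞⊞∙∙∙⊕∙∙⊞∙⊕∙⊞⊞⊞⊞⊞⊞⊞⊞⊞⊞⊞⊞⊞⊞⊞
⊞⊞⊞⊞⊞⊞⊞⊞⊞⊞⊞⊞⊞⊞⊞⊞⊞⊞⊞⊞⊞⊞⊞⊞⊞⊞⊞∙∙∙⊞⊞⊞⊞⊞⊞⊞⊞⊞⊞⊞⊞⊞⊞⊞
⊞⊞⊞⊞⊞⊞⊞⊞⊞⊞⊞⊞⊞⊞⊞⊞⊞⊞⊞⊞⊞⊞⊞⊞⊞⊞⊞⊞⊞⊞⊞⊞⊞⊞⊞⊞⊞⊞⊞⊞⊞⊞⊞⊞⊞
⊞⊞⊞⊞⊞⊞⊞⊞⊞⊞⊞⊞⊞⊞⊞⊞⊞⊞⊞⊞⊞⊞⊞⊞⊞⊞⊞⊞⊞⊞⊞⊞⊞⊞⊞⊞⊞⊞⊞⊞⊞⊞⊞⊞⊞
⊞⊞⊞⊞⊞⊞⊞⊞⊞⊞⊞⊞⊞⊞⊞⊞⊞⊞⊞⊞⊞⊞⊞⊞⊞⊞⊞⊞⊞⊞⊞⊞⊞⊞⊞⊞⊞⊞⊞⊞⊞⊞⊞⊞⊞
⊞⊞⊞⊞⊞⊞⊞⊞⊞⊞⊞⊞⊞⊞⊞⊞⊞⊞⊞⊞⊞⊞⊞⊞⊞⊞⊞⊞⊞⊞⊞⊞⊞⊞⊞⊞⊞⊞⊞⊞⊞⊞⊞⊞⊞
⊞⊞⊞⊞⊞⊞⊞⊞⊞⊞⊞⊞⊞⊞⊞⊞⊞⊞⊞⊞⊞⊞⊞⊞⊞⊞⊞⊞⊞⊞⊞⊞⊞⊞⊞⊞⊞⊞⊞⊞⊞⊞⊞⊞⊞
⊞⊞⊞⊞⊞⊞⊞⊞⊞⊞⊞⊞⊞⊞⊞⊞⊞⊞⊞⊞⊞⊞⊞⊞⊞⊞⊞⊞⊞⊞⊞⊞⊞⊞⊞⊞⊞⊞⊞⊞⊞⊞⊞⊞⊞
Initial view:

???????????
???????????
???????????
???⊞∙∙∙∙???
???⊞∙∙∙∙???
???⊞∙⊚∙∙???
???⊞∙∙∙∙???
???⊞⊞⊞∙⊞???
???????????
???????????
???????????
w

???????????
???????????
???????????
???⊞∙∙∙∙???
???⊞∙∙∙∙???
???⊞∙⊚∙∙???
???⊞∙∙∙∙???
???⊞∙∙∙∙???
???⊞⊞⊞∙⊞???
???????????
???????????

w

???????????
???????????
???????????
???⊞⊞⊞⊞⊞???
???⊞∙∙∙∙???
???⊞∙⊚∙∙???
???⊞∙∙∙∙???
???⊞∙∙∙∙???
???⊞∙∙∙∙???
???⊞⊞⊞∙⊞???
???????????

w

???????????
???????????
???????????
???⊞⊞⊞⊞⊞???
???⊞⊞⊞⊞⊞???
???⊞∙⊚∙∙???
???⊞∙∙∙∙???
???⊞∙∙∙∙???
???⊞∙∙∙∙???
???⊞∙∙∙∙???
???⊞⊞⊞∙⊞???

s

???????????
???????????
???⊞⊞⊞⊞⊞???
???⊞⊞⊞⊞⊞???
???⊞∙∙∙∙???
???⊞∙⊚∙∙???
???⊞∙∙∙∙???
???⊞∙∙∙∙???
???⊞∙∙∙∙???
???⊞⊞⊞∙⊞???
???????????

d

???????????
???????????
??⊞⊞⊞⊞⊞????
??⊞⊞⊞⊞⊞⊞???
??⊞∙∙∙∙⊞???
??⊞∙∙⊚∙⊞???
??⊞∙∙∙∙∙???
??⊞∙∙∙∙⊞???
??⊞∙∙∙∙????
??⊞⊞⊞∙⊞????
???????????

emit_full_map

⊞⊞⊞⊞⊞?
⊞⊞⊞⊞⊞⊞
⊞∙∙∙∙⊞
⊞∙∙⊚∙⊞
⊞∙∙∙∙∙
⊞∙∙∙∙⊞
⊞∙∙∙∙?
⊞⊞⊞∙⊞?

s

???????????
??⊞⊞⊞⊞⊞????
??⊞⊞⊞⊞⊞⊞???
??⊞∙∙∙∙⊞???
??⊞∙∙∙∙⊞???
??⊞∙∙⊚∙∙???
??⊞∙∙∙∙⊞???
??⊞∙∙∙∙⊞???
??⊞⊞⊞∙⊞????
???????????
???????????

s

??⊞⊞⊞⊞⊞????
??⊞⊞⊞⊞⊞⊞???
??⊞∙∙∙∙⊞???
??⊞∙∙∙∙⊞???
??⊞∙∙∙∙∙???
??⊞∙∙⊚∙⊞???
??⊞∙∙∙∙⊞???
??⊞⊞⊞∙⊞⊞???
???????????
???????????
???????????

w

???????????
??⊞⊞⊞⊞⊞????
??⊞⊞⊞⊞⊞⊞???
??⊞∙∙∙∙⊞???
??⊞∙∙∙∙⊞???
??⊞∙∙⊚∙∙???
??⊞∙∙∙∙⊞???
??⊞∙∙∙∙⊞???
??⊞⊞⊞∙⊞⊞???
???????????
???????????

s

??⊞⊞⊞⊞⊞????
??⊞⊞⊞⊞⊞⊞???
??⊞∙∙∙∙⊞???
??⊞∙∙∙∙⊞???
??⊞∙∙∙∙∙???
??⊞∙∙⊚∙⊞???
??⊞∙∙∙∙⊞???
??⊞⊞⊞∙⊞⊞???
???????????
???????????
???????????

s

??⊞⊞⊞⊞⊞⊞???
??⊞∙∙∙∙⊞???
??⊞∙∙∙∙⊞???
??⊞∙∙∙∙∙???
??⊞∙∙∙∙⊞???
??⊞∙∙⊚∙⊞???
??⊞⊞⊞∙⊞⊞???
???⊞∙∙∙∙???
???????????
???????????
???????????

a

???⊞⊞⊞⊞⊞⊞??
???⊞∙∙∙∙⊞??
???⊞∙∙∙∙⊞??
???⊞∙∙∙∙∙??
???⊞∙∙∙∙⊞??
???⊞∙⊚∙∙⊞??
???⊞⊞⊞∙⊞⊞??
???⊞⊞∙∙∙∙??
???????????
???????????
???????????

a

????⊞⊞⊞⊞⊞⊞?
????⊞∙∙∙∙⊞?
????⊞∙∙∙∙⊞?
???⊞⊞∙∙∙∙∙?
???⊞⊞∙∙∙∙⊞?
???⊞⊞⊚∙∙∙⊞?
???⊞⊞⊞⊞∙⊞⊞?
???⊞⊞⊞∙∙∙∙?
???????????
???????????
???????????

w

????⊞⊞⊞⊞⊞??
????⊞⊞⊞⊞⊞⊞?
????⊞∙∙∙∙⊞?
???⊞⊞∙∙∙∙⊞?
???⊞⊞∙∙∙∙∙?
???⊞⊞⊚∙∙∙⊞?
???⊞⊞∙∙∙∙⊞?
???⊞⊞⊞⊞∙⊞⊞?
???⊞⊞⊞∙∙∙∙?
???????????
???????????

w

???????????
????⊞⊞⊞⊞⊞??
????⊞⊞⊞⊞⊞⊞?
???⊞⊞∙∙∙∙⊞?
???⊞⊞∙∙∙∙⊞?
???⊞⊞⊚∙∙∙∙?
???⊞⊞∙∙∙∙⊞?
???⊞⊞∙∙∙∙⊞?
???⊞⊞⊞⊞∙⊞⊞?
???⊞⊞⊞∙∙∙∙?
???????????

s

????⊞⊞⊞⊞⊞??
????⊞⊞⊞⊞⊞⊞?
???⊞⊞∙∙∙∙⊞?
???⊞⊞∙∙∙∙⊞?
???⊞⊞∙∙∙∙∙?
???⊞⊞⊚∙∙∙⊞?
???⊞⊞∙∙∙∙⊞?
???⊞⊞⊞⊞∙⊞⊞?
???⊞⊞⊞∙∙∙∙?
???????????
???????????

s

????⊞⊞⊞⊞⊞⊞?
???⊞⊞∙∙∙∙⊞?
???⊞⊞∙∙∙∙⊞?
???⊞⊞∙∙∙∙∙?
???⊞⊞∙∙∙∙⊞?
???⊞⊞⊚∙∙∙⊞?
???⊞⊞⊞⊞∙⊞⊞?
???⊞⊞⊞∙∙∙∙?
???????????
???????????
???????????

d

???⊞⊞⊞⊞⊞⊞??
??⊞⊞∙∙∙∙⊞??
??⊞⊞∙∙∙∙⊞??
??⊞⊞∙∙∙∙∙??
??⊞⊞∙∙∙∙⊞??
??⊞⊞∙⊚∙∙⊞??
??⊞⊞⊞⊞∙⊞⊞??
??⊞⊞⊞∙∙∙∙??
???????????
???????????
???????????

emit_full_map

?⊞⊞⊞⊞⊞?
?⊞⊞⊞⊞⊞⊞
⊞⊞∙∙∙∙⊞
⊞⊞∙∙∙∙⊞
⊞⊞∙∙∙∙∙
⊞⊞∙∙∙∙⊞
⊞⊞∙⊚∙∙⊞
⊞⊞⊞⊞∙⊞⊞
⊞⊞⊞∙∙∙∙

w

???⊞⊞⊞⊞⊞???
???⊞⊞⊞⊞⊞⊞??
??⊞⊞∙∙∙∙⊞??
??⊞⊞∙∙∙∙⊞??
??⊞⊞∙∙∙∙∙??
??⊞⊞∙⊚∙∙⊞??
??⊞⊞∙∙∙∙⊞??
??⊞⊞⊞⊞∙⊞⊞??
??⊞⊞⊞∙∙∙∙??
???????????
???????????

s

???⊞⊞⊞⊞⊞⊞??
??⊞⊞∙∙∙∙⊞??
??⊞⊞∙∙∙∙⊞??
??⊞⊞∙∙∙∙∙??
??⊞⊞∙∙∙∙⊞??
??⊞⊞∙⊚∙∙⊞??
??⊞⊞⊞⊞∙⊞⊞??
??⊞⊞⊞∙∙∙∙??
???????????
???????????
???????????

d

??⊞⊞⊞⊞⊞⊞???
?⊞⊞∙∙∙∙⊞???
?⊞⊞∙∙∙∙⊞???
?⊞⊞∙∙∙∙∙???
?⊞⊞∙∙∙∙⊞???
?⊞⊞∙∙⊚∙⊞???
?⊞⊞⊞⊞∙⊞⊞???
?⊞⊞⊞∙∙∙∙???
???????????
???????????
???????????

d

?⊞⊞⊞⊞⊞⊞????
⊞⊞∙∙∙∙⊞????
⊞⊞∙∙∙∙⊞????
⊞⊞∙∙∙∙∙∙???
⊞⊞∙∙∙∙⊞∙???
⊞⊞∙∙∙⊚⊞∙???
⊞⊞⊞⊞∙⊞⊞∙???
⊞⊞⊞∙∙∙∙∙???
???????????
???????????
???????????

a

??⊞⊞⊞⊞⊞⊞???
?⊞⊞∙∙∙∙⊞???
?⊞⊞∙∙∙∙⊞???
?⊞⊞∙∙∙∙∙∙??
?⊞⊞∙∙∙∙⊞∙??
?⊞⊞∙∙⊚∙⊞∙??
?⊞⊞⊞⊞∙⊞⊞∙??
?⊞⊞⊞∙∙∙∙∙??
???????????
???????????
???????????

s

?⊞⊞∙∙∙∙⊞???
?⊞⊞∙∙∙∙⊞???
?⊞⊞∙∙∙∙∙∙??
?⊞⊞∙∙∙∙⊞∙??
?⊞⊞∙∙∙∙⊞∙??
?⊞⊞⊞⊞⊚⊞⊞∙??
?⊞⊞⊞∙∙∙∙∙??
???⊞∙∙⊕∙???
???????????
???????????
???????????

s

?⊞⊞∙∙∙∙⊞???
?⊞⊞∙∙∙∙∙∙??
?⊞⊞∙∙∙∙⊞∙??
?⊞⊞∙∙∙∙⊞∙??
?⊞⊞⊞⊞∙⊞⊞∙??
?⊞⊞⊞∙⊚∙∙∙??
???⊞∙∙⊕∙???
???⊞∙∙∙∙???
???????????
???????????
???????????

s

?⊞⊞∙∙∙∙∙∙??
?⊞⊞∙∙∙∙⊞∙??
?⊞⊞∙∙∙∙⊞∙??
?⊞⊞⊞⊞∙⊞⊞∙??
?⊞⊞⊞∙∙∙∙∙??
???⊞∙⊚⊕∙???
???⊞∙∙∙∙???
???⊞∙∙∙∙???
???????????
???????????
???????????

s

?⊞⊞∙∙∙∙⊞∙??
?⊞⊞∙∙∙∙⊞∙??
?⊞⊞⊞⊞∙⊞⊞∙??
?⊞⊞⊞∙∙∙∙∙??
???⊞∙∙⊕∙???
???⊞∙⊚∙∙???
???⊞∙∙∙∙???
???⊞⊞⊞⊞⊞???
???????????
???????????
???????????

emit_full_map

?⊞⊞⊞⊞⊞??
?⊞⊞⊞⊞⊞⊞?
⊞⊞∙∙∙∙⊞?
⊞⊞∙∙∙∙⊞?
⊞⊞∙∙∙∙∙∙
⊞⊞∙∙∙∙⊞∙
⊞⊞∙∙∙∙⊞∙
⊞⊞⊞⊞∙⊞⊞∙
⊞⊞⊞∙∙∙∙∙
??⊞∙∙⊕∙?
??⊞∙⊚∙∙?
??⊞∙∙∙∙?
??⊞⊞⊞⊞⊞?


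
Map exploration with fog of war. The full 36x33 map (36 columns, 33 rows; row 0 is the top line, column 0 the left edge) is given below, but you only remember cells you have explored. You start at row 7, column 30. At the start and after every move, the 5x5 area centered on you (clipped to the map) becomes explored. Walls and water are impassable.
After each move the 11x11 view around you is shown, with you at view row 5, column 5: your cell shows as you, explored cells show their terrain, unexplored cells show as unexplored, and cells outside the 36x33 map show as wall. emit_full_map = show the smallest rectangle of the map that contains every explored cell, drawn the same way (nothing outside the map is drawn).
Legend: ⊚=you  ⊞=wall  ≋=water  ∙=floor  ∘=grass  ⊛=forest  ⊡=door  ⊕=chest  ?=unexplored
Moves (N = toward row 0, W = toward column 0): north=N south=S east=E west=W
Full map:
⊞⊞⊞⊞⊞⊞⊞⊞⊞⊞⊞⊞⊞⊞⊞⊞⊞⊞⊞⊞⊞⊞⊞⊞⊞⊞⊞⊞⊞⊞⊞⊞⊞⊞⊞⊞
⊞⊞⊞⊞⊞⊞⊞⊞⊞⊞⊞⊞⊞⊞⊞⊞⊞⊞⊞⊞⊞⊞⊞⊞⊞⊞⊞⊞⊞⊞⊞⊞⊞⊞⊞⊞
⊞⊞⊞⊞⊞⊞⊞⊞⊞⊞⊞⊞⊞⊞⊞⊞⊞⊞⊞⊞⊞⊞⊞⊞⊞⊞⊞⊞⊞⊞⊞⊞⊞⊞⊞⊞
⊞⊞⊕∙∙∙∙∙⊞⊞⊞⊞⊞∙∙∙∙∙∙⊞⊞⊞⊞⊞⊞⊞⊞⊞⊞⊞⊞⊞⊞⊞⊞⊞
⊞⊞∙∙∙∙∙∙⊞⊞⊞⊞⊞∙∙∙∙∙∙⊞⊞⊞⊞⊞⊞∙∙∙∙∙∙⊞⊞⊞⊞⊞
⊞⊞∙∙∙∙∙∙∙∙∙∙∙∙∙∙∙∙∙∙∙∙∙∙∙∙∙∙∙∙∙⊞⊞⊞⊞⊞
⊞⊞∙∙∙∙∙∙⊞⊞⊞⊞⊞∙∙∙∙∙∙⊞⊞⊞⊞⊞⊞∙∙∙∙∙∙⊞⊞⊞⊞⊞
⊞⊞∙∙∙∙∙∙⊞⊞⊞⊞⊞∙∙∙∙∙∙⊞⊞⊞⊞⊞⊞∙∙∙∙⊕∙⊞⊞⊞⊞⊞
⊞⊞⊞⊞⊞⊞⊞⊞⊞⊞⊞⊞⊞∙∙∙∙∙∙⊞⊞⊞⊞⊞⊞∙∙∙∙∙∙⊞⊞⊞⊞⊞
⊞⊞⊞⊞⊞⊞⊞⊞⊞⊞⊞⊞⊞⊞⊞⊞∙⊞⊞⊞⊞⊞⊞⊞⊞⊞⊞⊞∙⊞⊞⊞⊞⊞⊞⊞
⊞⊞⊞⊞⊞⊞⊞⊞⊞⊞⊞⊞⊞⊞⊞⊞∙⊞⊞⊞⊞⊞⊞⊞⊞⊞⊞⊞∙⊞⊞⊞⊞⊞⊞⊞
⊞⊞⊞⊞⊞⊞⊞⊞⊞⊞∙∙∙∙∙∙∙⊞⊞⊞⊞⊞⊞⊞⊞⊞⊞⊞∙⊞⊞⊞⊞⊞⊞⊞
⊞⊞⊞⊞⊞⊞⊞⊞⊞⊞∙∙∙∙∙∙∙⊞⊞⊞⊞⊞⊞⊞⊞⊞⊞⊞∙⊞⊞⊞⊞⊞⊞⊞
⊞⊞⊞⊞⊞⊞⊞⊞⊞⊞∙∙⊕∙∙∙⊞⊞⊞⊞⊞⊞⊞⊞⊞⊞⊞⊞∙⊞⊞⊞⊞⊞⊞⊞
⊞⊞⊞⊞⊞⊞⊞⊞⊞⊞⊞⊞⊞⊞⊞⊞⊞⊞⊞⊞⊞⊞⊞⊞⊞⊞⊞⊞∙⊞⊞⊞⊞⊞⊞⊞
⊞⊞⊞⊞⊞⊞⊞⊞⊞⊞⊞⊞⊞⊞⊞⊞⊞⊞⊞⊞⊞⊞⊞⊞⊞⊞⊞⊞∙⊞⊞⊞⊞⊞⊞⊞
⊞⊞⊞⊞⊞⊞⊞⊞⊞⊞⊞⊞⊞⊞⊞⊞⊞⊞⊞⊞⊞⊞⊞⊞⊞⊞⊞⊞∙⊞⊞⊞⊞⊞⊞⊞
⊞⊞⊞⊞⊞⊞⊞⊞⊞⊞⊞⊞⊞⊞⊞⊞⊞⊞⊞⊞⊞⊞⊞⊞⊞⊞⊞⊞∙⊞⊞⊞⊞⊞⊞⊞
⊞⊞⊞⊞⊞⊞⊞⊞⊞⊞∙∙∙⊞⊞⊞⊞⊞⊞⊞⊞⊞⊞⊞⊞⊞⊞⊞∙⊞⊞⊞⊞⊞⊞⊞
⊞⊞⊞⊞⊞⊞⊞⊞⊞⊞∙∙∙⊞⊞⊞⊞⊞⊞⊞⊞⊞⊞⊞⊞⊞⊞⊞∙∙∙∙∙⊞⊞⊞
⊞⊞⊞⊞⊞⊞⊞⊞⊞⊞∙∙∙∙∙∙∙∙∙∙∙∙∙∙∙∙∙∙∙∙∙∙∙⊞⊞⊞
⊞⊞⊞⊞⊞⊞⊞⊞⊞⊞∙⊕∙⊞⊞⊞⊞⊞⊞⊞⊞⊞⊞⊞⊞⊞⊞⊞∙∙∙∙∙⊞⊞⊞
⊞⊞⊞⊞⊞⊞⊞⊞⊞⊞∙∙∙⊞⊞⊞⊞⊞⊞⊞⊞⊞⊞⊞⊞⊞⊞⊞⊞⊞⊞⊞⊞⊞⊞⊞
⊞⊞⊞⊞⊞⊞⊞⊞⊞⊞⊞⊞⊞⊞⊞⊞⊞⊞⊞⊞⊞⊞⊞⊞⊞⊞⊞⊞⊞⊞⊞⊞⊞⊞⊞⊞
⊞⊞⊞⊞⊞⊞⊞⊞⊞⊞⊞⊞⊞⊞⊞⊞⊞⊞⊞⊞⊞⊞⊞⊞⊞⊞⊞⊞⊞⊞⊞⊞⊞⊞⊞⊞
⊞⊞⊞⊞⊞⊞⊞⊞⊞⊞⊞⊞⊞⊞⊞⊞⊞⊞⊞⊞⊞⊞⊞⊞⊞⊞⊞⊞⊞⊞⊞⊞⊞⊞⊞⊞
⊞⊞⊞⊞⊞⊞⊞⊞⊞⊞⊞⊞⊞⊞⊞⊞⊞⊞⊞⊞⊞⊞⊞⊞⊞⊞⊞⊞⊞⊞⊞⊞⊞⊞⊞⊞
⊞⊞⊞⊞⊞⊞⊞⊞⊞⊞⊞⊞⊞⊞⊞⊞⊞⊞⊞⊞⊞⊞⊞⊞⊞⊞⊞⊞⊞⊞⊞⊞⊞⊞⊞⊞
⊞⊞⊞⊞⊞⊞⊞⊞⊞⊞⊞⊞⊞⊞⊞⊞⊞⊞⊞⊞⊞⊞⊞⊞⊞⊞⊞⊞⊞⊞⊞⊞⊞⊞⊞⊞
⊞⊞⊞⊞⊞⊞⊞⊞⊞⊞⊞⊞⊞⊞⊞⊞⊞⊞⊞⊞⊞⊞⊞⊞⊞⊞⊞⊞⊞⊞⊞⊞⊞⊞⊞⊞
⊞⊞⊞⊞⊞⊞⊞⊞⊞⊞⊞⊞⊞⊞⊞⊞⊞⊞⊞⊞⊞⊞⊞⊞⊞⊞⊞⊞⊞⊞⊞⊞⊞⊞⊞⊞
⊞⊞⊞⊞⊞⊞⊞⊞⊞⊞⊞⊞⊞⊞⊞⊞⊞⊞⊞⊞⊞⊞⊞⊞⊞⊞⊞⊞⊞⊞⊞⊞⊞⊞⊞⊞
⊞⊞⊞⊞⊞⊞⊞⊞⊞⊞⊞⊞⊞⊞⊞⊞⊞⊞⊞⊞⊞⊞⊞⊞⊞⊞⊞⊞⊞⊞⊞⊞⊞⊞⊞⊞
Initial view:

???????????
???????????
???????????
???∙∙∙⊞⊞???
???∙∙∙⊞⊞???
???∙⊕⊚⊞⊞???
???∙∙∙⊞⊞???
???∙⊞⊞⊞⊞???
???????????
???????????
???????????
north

???????????
???????????
???????????
???∙∙∙⊞⊞???
???∙∙∙⊞⊞???
???∙∙⊚⊞⊞???
???∙⊕∙⊞⊞???
???∙∙∙⊞⊞???
???∙⊞⊞⊞⊞???
???????????
???????????

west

???????????
???????????
???????????
???∙∙∙∙⊞⊞??
???∙∙∙∙⊞⊞??
???∙∙⊚∙⊞⊞??
???∙∙⊕∙⊞⊞??
???∙∙∙∙⊞⊞??
????∙⊞⊞⊞⊞??
???????????
???????????

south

???????????
???????????
???∙∙∙∙⊞⊞??
???∙∙∙∙⊞⊞??
???∙∙∙∙⊞⊞??
???∙∙⊚∙⊞⊞??
???∙∙∙∙⊞⊞??
???⊞∙⊞⊞⊞⊞??
???????????
???????????
???????????

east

???????????
???????????
??∙∙∙∙⊞⊞???
??∙∙∙∙⊞⊞???
??∙∙∙∙⊞⊞???
??∙∙⊕⊚⊞⊞???
??∙∙∙∙⊞⊞???
??⊞∙⊞⊞⊞⊞???
???????????
???????????
???????????

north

???????????
???????????
???????????
??∙∙∙∙⊞⊞???
??∙∙∙∙⊞⊞???
??∙∙∙⊚⊞⊞???
??∙∙⊕∙⊞⊞???
??∙∙∙∙⊞⊞???
??⊞∙⊞⊞⊞⊞???
???????????
???????????

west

???????????
???????????
???????????
???∙∙∙∙⊞⊞??
???∙∙∙∙⊞⊞??
???∙∙⊚∙⊞⊞??
???∙∙⊕∙⊞⊞??
???∙∙∙∙⊞⊞??
???⊞∙⊞⊞⊞⊞??
???????????
???????????

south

???????????
???????????
???∙∙∙∙⊞⊞??
???∙∙∙∙⊞⊞??
???∙∙∙∙⊞⊞??
???∙∙⊚∙⊞⊞??
???∙∙∙∙⊞⊞??
???⊞∙⊞⊞⊞⊞??
???????????
???????????
???????????

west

???????????
???????????
????∙∙∙∙⊞⊞?
???∙∙∙∙∙⊞⊞?
???∙∙∙∙∙⊞⊞?
???∙∙⊚⊕∙⊞⊞?
???∙∙∙∙∙⊞⊞?
???⊞⊞∙⊞⊞⊞⊞?
???????????
???????????
???????????

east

???????????
???????????
???∙∙∙∙⊞⊞??
??∙∙∙∙∙⊞⊞??
??∙∙∙∙∙⊞⊞??
??∙∙∙⊚∙⊞⊞??
??∙∙∙∙∙⊞⊞??
??⊞⊞∙⊞⊞⊞⊞??
???????????
???????????
???????????

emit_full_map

?∙∙∙∙⊞⊞
∙∙∙∙∙⊞⊞
∙∙∙∙∙⊞⊞
∙∙∙⊚∙⊞⊞
∙∙∙∙∙⊞⊞
⊞⊞∙⊞⊞⊞⊞

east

???????????
???????????
??∙∙∙∙⊞⊞???
?∙∙∙∙∙⊞⊞???
?∙∙∙∙∙⊞⊞???
?∙∙∙⊕⊚⊞⊞???
?∙∙∙∙∙⊞⊞???
?⊞⊞∙⊞⊞⊞⊞???
???????????
???????????
???????????

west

???????????
???????????
???∙∙∙∙⊞⊞??
??∙∙∙∙∙⊞⊞??
??∙∙∙∙∙⊞⊞??
??∙∙∙⊚∙⊞⊞??
??∙∙∙∙∙⊞⊞??
??⊞⊞∙⊞⊞⊞⊞??
???????????
???????????
???????????

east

???????????
???????????
??∙∙∙∙⊞⊞???
?∙∙∙∙∙⊞⊞???
?∙∙∙∙∙⊞⊞???
?∙∙∙⊕⊚⊞⊞???
?∙∙∙∙∙⊞⊞???
?⊞⊞∙⊞⊞⊞⊞???
???????????
???????????
???????????
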